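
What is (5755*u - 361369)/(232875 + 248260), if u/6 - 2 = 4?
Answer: -154189/481135 ≈ -0.32047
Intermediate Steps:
u = 36 (u = 12 + 6*4 = 12 + 24 = 36)
(5755*u - 361369)/(232875 + 248260) = (5755*36 - 361369)/(232875 + 248260) = (207180 - 361369)/481135 = -154189*1/481135 = -154189/481135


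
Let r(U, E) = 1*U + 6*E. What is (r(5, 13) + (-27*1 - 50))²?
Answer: 36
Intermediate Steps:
r(U, E) = U + 6*E
(r(5, 13) + (-27*1 - 50))² = ((5 + 6*13) + (-27*1 - 50))² = ((5 + 78) + (-27 - 50))² = (83 - 77)² = 6² = 36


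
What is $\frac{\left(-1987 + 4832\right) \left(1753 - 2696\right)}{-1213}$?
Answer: $\frac{2682835}{1213} \approx 2211.7$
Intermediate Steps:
$\frac{\left(-1987 + 4832\right) \left(1753 - 2696\right)}{-1213} = 2845 \left(-943\right) \left(- \frac{1}{1213}\right) = \left(-2682835\right) \left(- \frac{1}{1213}\right) = \frac{2682835}{1213}$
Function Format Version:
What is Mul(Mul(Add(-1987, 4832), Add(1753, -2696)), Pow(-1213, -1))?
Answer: Rational(2682835, 1213) ≈ 2211.7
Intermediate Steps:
Mul(Mul(Add(-1987, 4832), Add(1753, -2696)), Pow(-1213, -1)) = Mul(Mul(2845, -943), Rational(-1, 1213)) = Mul(-2682835, Rational(-1, 1213)) = Rational(2682835, 1213)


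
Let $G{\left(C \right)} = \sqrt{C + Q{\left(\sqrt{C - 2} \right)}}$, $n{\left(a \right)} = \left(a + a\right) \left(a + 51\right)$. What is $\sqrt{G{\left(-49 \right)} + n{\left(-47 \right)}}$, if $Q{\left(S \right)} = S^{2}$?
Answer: $\sqrt{-376 + 10 i} \approx 0.2578 + 19.392 i$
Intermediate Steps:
$n{\left(a \right)} = 2 a \left(51 + a\right)$
$G{\left(C \right)} = \sqrt{-2 + 2 C}$ ($G{\left(C \right)} = \sqrt{C + \left(\sqrt{C - 2}\right)^{2}} = \sqrt{C + \left(\sqrt{-2 + C}\right)^{2}} = \sqrt{C + \left(-2 + C\right)} = \sqrt{-2 + 2 C}$)
$\sqrt{G{\left(-49 \right)} + n{\left(-47 \right)}} = \sqrt{\sqrt{-2 + 2 \left(-49\right)} + 2 \left(-47\right) \left(51 - 47\right)} = \sqrt{\sqrt{-2 - 98} + 2 \left(-47\right) 4} = \sqrt{\sqrt{-100} - 376} = \sqrt{10 i - 376} = \sqrt{-376 + 10 i}$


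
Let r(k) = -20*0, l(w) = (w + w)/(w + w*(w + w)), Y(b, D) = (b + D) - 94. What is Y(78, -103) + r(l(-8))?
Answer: -119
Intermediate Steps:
Y(b, D) = -94 + D + b (Y(b, D) = (D + b) - 94 = -94 + D + b)
l(w) = 2*w/(w + 2*w²) (l(w) = (2*w)/(w + w*(2*w)) = (2*w)/(w + 2*w²) = 2*w/(w + 2*w²))
r(k) = 0
Y(78, -103) + r(l(-8)) = (-94 - 103 + 78) + 0 = -119 + 0 = -119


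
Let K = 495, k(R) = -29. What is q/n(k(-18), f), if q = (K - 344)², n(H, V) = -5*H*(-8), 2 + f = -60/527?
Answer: -22801/1160 ≈ -19.656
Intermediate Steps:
f = -1114/527 (f = -2 - 60/527 = -1114/527 ≈ -2.1139)
n(H, V) = 40*H
q = 22801 (q = (495 - 344)² = 151² = 22801)
q/n(k(-18), f) = 22801/((40*(-29))) = 22801/(-1160) = 22801*(-1/1160) = -22801/1160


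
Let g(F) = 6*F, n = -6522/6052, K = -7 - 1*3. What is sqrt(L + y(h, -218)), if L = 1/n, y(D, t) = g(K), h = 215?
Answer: I*sqrt(647915046)/3261 ≈ 7.8056*I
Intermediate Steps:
K = -10 (K = -7 - 3 = -10)
n = -3261/3026 (n = -6522*1/6052 = -3261/3026 ≈ -1.0777)
y(D, t) = -60 (y(D, t) = 6*(-10) = -60)
L = -3026/3261 (L = 1/(-3261/3026) = -3026/3261 ≈ -0.92794)
sqrt(L + y(h, -218)) = sqrt(-3026/3261 - 60) = sqrt(-198686/3261) = I*sqrt(647915046)/3261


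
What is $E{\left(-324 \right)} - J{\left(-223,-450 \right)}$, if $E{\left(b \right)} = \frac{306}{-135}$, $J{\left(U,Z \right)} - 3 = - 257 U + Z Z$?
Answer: $- \frac{3897244}{15} \approx -2.5982 \cdot 10^{5}$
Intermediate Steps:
$J{\left(U,Z \right)} = 3 + Z^{2} - 257 U$ ($J{\left(U,Z \right)} = 3 - \left(257 U - Z Z\right) = 3 - \left(- Z^{2} + 257 U\right) = 3 + Z^{2} - 257 U$)
$E{\left(b \right)} = - \frac{34}{15}$ ($E{\left(b \right)} = 306 \left(- \frac{1}{135}\right) = - \frac{34}{15}$)
$E{\left(-324 \right)} - J{\left(-223,-450 \right)} = - \frac{34}{15} - \left(3 + \left(-450\right)^{2} - -57311\right) = - \frac{34}{15} - \left(3 + 202500 + 57311\right) = - \frac{34}{15} - 259814 = - \frac{3897244}{15}$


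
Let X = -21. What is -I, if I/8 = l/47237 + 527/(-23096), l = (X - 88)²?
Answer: -249509677/136373219 ≈ -1.8296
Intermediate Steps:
l = 11881 (l = (-21 - 88)² = (-109)² = 11881)
I = 249509677/136373219 (I = 8*(11881/47237 + 527/(-23096)) = 8*(11881*(1/47237) + 527*(-1/23096)) = 8*(11881/47237 - 527/23096) = 8*(249509677/1090985752) = 249509677/136373219 ≈ 1.8296)
-I = -1*249509677/136373219 = -249509677/136373219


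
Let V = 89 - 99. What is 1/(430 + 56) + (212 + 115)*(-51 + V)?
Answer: -9694241/486 ≈ -19947.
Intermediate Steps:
V = -10
1/(430 + 56) + (212 + 115)*(-51 + V) = 1/(430 + 56) + (212 + 115)*(-51 - 10) = 1/486 + 327*(-61) = 1/486 - 19947 = -9694241/486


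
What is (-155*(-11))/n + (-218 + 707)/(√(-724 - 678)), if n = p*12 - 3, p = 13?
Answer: 1705/153 - 489*I*√1402/1402 ≈ 11.144 - 13.06*I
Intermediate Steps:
n = 153 (n = 13*12 - 3 = 156 - 3 = 153)
(-155*(-11))/n + (-218 + 707)/(√(-724 - 678)) = -155*(-11)/153 + (-218 + 707)/(√(-724 - 678)) = 1705*(1/153) + 489/(√(-1402)) = 1705/153 + 489/((I*√1402)) = 1705/153 + 489*(-I*√1402/1402) = 1705/153 - 489*I*√1402/1402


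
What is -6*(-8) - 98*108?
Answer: -10536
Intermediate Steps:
-6*(-8) - 98*108 = 48 - 10584 = -10536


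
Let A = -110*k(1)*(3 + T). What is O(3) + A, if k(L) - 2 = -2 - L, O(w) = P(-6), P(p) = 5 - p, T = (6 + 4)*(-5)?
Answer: -5159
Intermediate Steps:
T = -50 (T = 10*(-5) = -50)
O(w) = 11 (O(w) = 5 - 1*(-6) = 5 + 6 = 11)
k(L) = -L (k(L) = 2 + (-2 - L) = -L)
A = -5170 (A = -110*(-1*1)*(3 - 50) = -(-110)*(-47) = -110*47 = -5170)
O(3) + A = 11 - 5170 = -5159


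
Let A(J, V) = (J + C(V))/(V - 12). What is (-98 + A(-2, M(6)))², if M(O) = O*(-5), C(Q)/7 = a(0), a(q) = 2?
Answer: 473344/49 ≈ 9660.1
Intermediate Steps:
C(Q) = 14 (C(Q) = 7*2 = 14)
M(O) = -5*O
A(J, V) = (14 + J)/(-12 + V) (A(J, V) = (J + 14)/(V - 12) = (14 + J)/(-12 + V))
(-98 + A(-2, M(6)))² = (-98 + (14 - 2)/(-12 - 5*6))² = (-98 + 12/(-12 - 30))² = (-98 + 12/(-42))² = (-98 - 1/42*12)² = (-98 - 2/7)² = (-688/7)² = 473344/49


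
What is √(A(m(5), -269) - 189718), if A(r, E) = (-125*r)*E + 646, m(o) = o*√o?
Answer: √(-189072 + 168125*√5) ≈ 432.28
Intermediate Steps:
m(o) = o^(3/2)
A(r, E) = 646 - 125*E*r (A(r, E) = -125*E*r + 646 = 646 - 125*E*r)
√(A(m(5), -269) - 189718) = √((646 - 125*(-269)*5^(3/2)) - 189718) = √((646 - 125*(-269)*5*√5) - 189718) = √((646 + 168125*√5) - 189718) = √(-189072 + 168125*√5)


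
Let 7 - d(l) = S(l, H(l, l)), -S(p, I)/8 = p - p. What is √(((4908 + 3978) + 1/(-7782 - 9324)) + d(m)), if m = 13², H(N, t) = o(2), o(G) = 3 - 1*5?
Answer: √2602227276642/17106 ≈ 94.303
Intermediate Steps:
o(G) = -2 (o(G) = 3 - 5 = -2)
H(N, t) = -2
S(p, I) = 0 (S(p, I) = -8*(p - p) = -8*0 = 0)
m = 169
d(l) = 7 (d(l) = 7 - 1*0 = 7 + 0 = 7)
√(((4908 + 3978) + 1/(-7782 - 9324)) + d(m)) = √(((4908 + 3978) + 1/(-7782 - 9324)) + 7) = √((8886 + 1/(-17106)) + 7) = √((8886 - 1/17106) + 7) = √(152003915/17106 + 7) = √(152123657/17106) = √2602227276642/17106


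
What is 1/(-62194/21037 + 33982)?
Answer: 21037/714817140 ≈ 2.9430e-5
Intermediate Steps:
1/(-62194/21037 + 33982) = 1/(714817140/21037) = 21037/714817140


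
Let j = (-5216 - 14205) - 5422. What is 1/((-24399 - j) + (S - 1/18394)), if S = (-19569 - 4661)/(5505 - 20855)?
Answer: 28234790/12580813887 ≈ 0.0022443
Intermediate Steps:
S = 2423/1535 (S = -24230/(-15350) = -24230*(-1/15350) = 2423/1535 ≈ 1.5785)
j = -24843 (j = -19421 - 5422 = -24843)
1/((-24399 - j) + (S - 1/18394)) = 1/((-24399 - 1*(-24843)) + (2423/1535 - 1/18394)) = 1/((-24399 + 24843) + (2423/1535 - 1*1/18394)) = 1/(444 + (2423/1535 - 1/18394)) = 1/(444 + 44567127/28234790) = 1/(12580813887/28234790) = 28234790/12580813887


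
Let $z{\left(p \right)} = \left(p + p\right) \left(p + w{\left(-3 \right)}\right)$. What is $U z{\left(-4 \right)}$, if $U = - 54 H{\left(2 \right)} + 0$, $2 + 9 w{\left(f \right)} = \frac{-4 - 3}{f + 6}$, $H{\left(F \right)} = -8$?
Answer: $15488$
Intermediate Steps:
$w{\left(f \right)} = - \frac{2}{9} - \frac{7}{9 \left(6 + f\right)}$ ($w{\left(f \right)} = - \frac{2}{9} + \frac{\left(-4 - 3\right) \frac{1}{f + 6}}{9} = - \frac{2}{9} + \frac{\left(-7\right) \frac{1}{6 + f}}{9} = - \frac{2}{9} - \frac{7}{9 \left(6 + f\right)}$)
$z{\left(p \right)} = 2 p \left(- \frac{13}{27} + p\right)$ ($z{\left(p \right)} = \left(p + p\right) \left(p + \frac{-19 - -6}{9 \left(6 - 3\right)}\right) = 2 p \left(p + \frac{-19 + 6}{9 \cdot 3}\right) = 2 p \left(p + \frac{1}{9} \cdot \frac{1}{3} \left(-13\right)\right) = 2 p \left(p - \frac{13}{27}\right) = 2 p \left(- \frac{13}{27} + p\right)$)
$U = 432$ ($U = \left(-54\right) \left(-8\right) + 0 = 432 + 0 = 432$)
$U z{\left(-4 \right)} = 432 \cdot \frac{2}{27} \left(-4\right) \left(-13 + 27 \left(-4\right)\right) = 432 \cdot \frac{2}{27} \left(-4\right) \left(-13 - 108\right) = 432 \cdot \frac{2}{27} \left(-4\right) \left(-121\right) = 432 \cdot \frac{968}{27} = 15488$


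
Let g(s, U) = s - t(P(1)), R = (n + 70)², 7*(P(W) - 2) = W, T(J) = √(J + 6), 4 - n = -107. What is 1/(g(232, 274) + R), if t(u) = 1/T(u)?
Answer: 1880601/62046668786 + √399/62046668786 ≈ 3.0310e-5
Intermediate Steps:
n = 111 (n = 4 - 1*(-107) = 4 + 107 = 111)
T(J) = √(6 + J)
P(W) = 2 + W/7
R = 32761 (R = (111 + 70)² = 181² = 32761)
t(u) = (6 + u)^(-½) (t(u) = 1/(√(6 + u)) = (6 + u)^(-½))
g(s, U) = s - √399/57 (g(s, U) = s - 1/√(6 + (2 + (⅐)*1)) = s - 1/√(6 + (2 + ⅐)) = s - 1/√(6 + 15/7) = s - 1/√(57/7) = s - √399/57)
1/(g(232, 274) + R) = 1/((232 - √399/57) + 32761) = 1/(32993 - √399/57)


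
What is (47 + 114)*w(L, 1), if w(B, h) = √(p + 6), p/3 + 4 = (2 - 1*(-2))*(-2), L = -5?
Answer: 161*I*√30 ≈ 881.83*I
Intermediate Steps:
p = -36 (p = -12 + 3*((2 - 1*(-2))*(-2)) = -12 + 3*((2 + 2)*(-2)) = -12 + 3*(4*(-2)) = -12 + 3*(-8) = -12 - 24 = -36)
w(B, h) = I*√30 (w(B, h) = √(-36 + 6) = √(-30) = I*√30)
(47 + 114)*w(L, 1) = (47 + 114)*(I*√30) = 161*(I*√30) = 161*I*√30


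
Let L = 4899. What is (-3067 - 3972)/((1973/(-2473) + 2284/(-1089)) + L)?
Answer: -18956709783/13185685274 ≈ -1.4377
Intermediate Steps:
(-3067 - 3972)/((1973/(-2473) + 2284/(-1089)) + L) = (-3067 - 3972)/((1973/(-2473) + 2284/(-1089)) + 4899) = -7039/((1973*(-1/2473) + 2284*(-1/1089)) + 4899) = -7039/((-1973/2473 - 2284/1089) + 4899) = -7039/(-7796929/2693097 + 4899) = -7039/13185685274/2693097 = -7039*2693097/13185685274 = -18956709783/13185685274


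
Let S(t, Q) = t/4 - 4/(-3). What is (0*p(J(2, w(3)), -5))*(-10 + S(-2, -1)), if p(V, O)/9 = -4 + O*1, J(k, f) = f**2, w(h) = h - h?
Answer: 0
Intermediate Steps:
w(h) = 0
p(V, O) = -36 + 9*O (p(V, O) = 9*(-4 + O*1) = 9*(-4 + O) = -36 + 9*O)
S(t, Q) = 4/3 + t/4 (S(t, Q) = t*(1/4) - 4*(-1/3) = t/4 + 4/3 = 4/3 + t/4)
(0*p(J(2, w(3)), -5))*(-10 + S(-2, -1)) = (0*(-36 + 9*(-5)))*(-10 + (4/3 + (1/4)*(-2))) = (0*(-36 - 45))*(-10 + (4/3 - 1/2)) = (0*(-81))*(-10 + 5/6) = 0*(-55/6) = 0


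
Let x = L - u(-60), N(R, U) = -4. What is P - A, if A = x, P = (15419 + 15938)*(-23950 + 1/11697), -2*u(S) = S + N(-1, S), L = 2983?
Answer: -8784483241040/11697 ≈ -7.5100e+8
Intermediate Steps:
u(S) = 2 - S/2 (u(S) = -(S - 4)/2 = -(-4 + S)/2 = 2 - S/2)
x = 2951 (x = 2983 - (2 - ½*(-60)) = 2983 - (2 + 30) = 2983 - 1*32 = 2983 - 32 = 2951)
P = -8784448723193/11697 (P = 31357*(-23950 + 1/11697) = 31357*(-280143149/11697) = -8784448723193/11697 ≈ -7.5100e+8)
A = 2951
P - A = -8784448723193/11697 - 1*2951 = -8784448723193/11697 - 2951 = -8784483241040/11697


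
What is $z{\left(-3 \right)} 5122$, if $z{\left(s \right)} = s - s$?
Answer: $0$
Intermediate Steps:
$z{\left(s \right)} = 0$
$z{\left(-3 \right)} 5122 = 0 \cdot 5122 = 0$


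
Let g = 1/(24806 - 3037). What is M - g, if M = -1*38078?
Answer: -828919983/21769 ≈ -38078.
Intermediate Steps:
g = 1/21769 ≈ 4.5937e-5
M = -38078
M - g = -38078 - 1*1/21769 = -38078 - 1/21769 = -828919983/21769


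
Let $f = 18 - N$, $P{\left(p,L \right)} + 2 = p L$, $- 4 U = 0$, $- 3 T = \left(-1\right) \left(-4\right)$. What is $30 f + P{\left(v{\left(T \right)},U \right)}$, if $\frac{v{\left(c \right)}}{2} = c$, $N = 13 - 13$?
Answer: $538$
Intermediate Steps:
$T = - \frac{4}{3}$ ($T = - \frac{\left(-1\right) \left(-4\right)}{3} = \left(- \frac{1}{3}\right) 4 = - \frac{4}{3} \approx -1.3333$)
$N = 0$ ($N = 13 - 13 = 0$)
$v{\left(c \right)} = 2 c$
$U = 0$ ($U = \left(- \frac{1}{4}\right) 0 = 0$)
$P{\left(p,L \right)} = -2 + L p$ ($P{\left(p,L \right)} = -2 + p L = -2 + L p$)
$f = 18$ ($f = 18 - 0 = 18 + 0 = 18$)
$30 f + P{\left(v{\left(T \right)},U \right)} = 30 \cdot 18 - \left(2 + 0 \cdot 2 \left(- \frac{4}{3}\right)\right) = 540 + \left(-2 + 0 \left(- \frac{8}{3}\right)\right) = 540 + \left(-2 + 0\right) = 540 - 2 = 538$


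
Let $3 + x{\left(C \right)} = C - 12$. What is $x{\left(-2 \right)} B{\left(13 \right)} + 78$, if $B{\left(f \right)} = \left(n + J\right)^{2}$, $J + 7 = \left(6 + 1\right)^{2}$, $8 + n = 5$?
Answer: $-25779$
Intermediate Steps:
$x{\left(C \right)} = -15 + C$ ($x{\left(C \right)} = -3 + \left(C - 12\right) = -3 + \left(-12 + C\right) = -15 + C$)
$n = -3$ ($n = -8 + 5 = -3$)
$J = 42$ ($J = -7 + \left(6 + 1\right)^{2} = -7 + 7^{2} = -7 + 49 = 42$)
$B{\left(f \right)} = 1521$ ($B{\left(f \right)} = \left(-3 + 42\right)^{2} = 39^{2} = 1521$)
$x{\left(-2 \right)} B{\left(13 \right)} + 78 = \left(-15 - 2\right) 1521 + 78 = \left(-17\right) 1521 + 78 = -25857 + 78 = -25779$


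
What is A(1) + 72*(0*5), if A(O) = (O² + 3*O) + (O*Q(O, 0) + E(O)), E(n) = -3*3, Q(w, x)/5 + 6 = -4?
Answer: -55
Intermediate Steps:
Q(w, x) = -50 (Q(w, x) = -30 + 5*(-4) = -30 - 20 = -50)
E(n) = -9
A(O) = -9 + O² - 47*O (A(O) = (O² + 3*O) + (O*(-50) - 9) = (O² + 3*O) + (-50*O - 9) = (O² + 3*O) + (-9 - 50*O) = -9 + O² - 47*O)
A(1) + 72*(0*5) = (-9 + 1² - 47*1) + 72*(0*5) = (-9 + 1 - 47) + 72*0 = -55 + 0 = -55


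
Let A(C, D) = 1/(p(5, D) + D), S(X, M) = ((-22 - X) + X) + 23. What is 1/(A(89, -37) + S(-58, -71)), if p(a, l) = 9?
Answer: 28/27 ≈ 1.0370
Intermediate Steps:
S(X, M) = 1 (S(X, M) = -22 + 23 = 1)
A(C, D) = 1/(9 + D)
1/(A(89, -37) + S(-58, -71)) = 1/(1/(9 - 37) + 1) = 1/(1/(-28) + 1) = 1/(-1/28 + 1) = 1/(27/28) = 28/27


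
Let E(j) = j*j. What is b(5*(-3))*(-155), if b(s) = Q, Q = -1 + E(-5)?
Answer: -3720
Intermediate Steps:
E(j) = j²
Q = 24 (Q = -1 + (-5)² = -1 + 25 = 24)
b(s) = 24
b(5*(-3))*(-155) = 24*(-155) = -3720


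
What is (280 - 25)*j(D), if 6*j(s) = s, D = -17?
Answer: -1445/2 ≈ -722.50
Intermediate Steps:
j(s) = s/6
(280 - 25)*j(D) = (280 - 25)*((⅙)*(-17)) = 255*(-17/6) = -1445/2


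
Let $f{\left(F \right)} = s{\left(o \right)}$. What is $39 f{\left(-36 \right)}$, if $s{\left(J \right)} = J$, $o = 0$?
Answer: $0$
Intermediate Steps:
$f{\left(F \right)} = 0$
$39 f{\left(-36 \right)} = 39 \cdot 0 = 0$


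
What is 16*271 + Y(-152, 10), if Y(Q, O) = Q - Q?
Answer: 4336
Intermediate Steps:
Y(Q, O) = 0
16*271 + Y(-152, 10) = 16*271 + 0 = 4336 + 0 = 4336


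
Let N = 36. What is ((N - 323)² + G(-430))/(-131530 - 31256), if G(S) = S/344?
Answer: -329471/651144 ≈ -0.50599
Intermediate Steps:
G(S) = S/344 (G(S) = S*(1/344) = S/344)
((N - 323)² + G(-430))/(-131530 - 31256) = ((36 - 323)² + (1/344)*(-430))/(-131530 - 31256) = ((-287)² - 5/4)/(-162786) = (82369 - 5/4)*(-1/162786) = (329471/4)*(-1/162786) = -329471/651144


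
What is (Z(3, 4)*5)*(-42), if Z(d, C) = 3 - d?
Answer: 0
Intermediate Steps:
(Z(3, 4)*5)*(-42) = ((3 - 1*3)*5)*(-42) = ((3 - 3)*5)*(-42) = (0*5)*(-42) = 0*(-42) = 0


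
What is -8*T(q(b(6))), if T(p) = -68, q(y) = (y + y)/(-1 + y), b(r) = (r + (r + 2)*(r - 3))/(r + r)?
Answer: 544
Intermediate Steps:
b(r) = (r + (-3 + r)*(2 + r))/(2*r) (b(r) = (r + (2 + r)*(-3 + r))/((2*r)) = (r + (-3 + r)*(2 + r))*(1/(2*r)) = (r + (-3 + r)*(2 + r))/(2*r))
q(y) = 2*y/(-1 + y) (q(y) = (2*y)/(-1 + y) = 2*y/(-1 + y))
-8*T(q(b(6))) = -8*(-68) = 544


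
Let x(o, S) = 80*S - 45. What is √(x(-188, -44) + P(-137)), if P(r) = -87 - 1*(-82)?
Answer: I*√3570 ≈ 59.749*I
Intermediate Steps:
x(o, S) = -45 + 80*S
P(r) = -5 (P(r) = -87 + 82 = -5)
√(x(-188, -44) + P(-137)) = √((-45 + 80*(-44)) - 5) = √((-45 - 3520) - 5) = √(-3565 - 5) = √(-3570) = I*√3570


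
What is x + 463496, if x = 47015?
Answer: 510511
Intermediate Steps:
x + 463496 = 47015 + 463496 = 510511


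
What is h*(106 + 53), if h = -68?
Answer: -10812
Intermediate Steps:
h*(106 + 53) = -68*(106 + 53) = -68*159 = -10812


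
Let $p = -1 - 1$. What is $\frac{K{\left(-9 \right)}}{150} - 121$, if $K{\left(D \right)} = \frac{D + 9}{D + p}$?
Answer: $-121$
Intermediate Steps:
$p = -2$
$K{\left(D \right)} = \frac{9 + D}{-2 + D}$ ($K{\left(D \right)} = \frac{D + 9}{D - 2} = \frac{9 + D}{-2 + D}$)
$\frac{K{\left(-9 \right)}}{150} - 121 = \frac{\frac{1}{-2 - 9} \left(9 - 9\right)}{150} - 121 = \frac{1}{-11} \cdot 0 \cdot \frac{1}{150} - 121 = \left(- \frac{1}{11}\right) 0 \cdot \frac{1}{150} - 121 = 0 \cdot \frac{1}{150} - 121 = 0 - 121 = -121$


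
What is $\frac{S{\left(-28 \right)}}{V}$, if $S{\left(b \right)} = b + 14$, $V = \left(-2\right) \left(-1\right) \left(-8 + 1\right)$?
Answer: $1$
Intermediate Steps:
$V = -14$ ($V = 2 \left(-7\right) = -14$)
$S{\left(b \right)} = 14 + b$
$\frac{S{\left(-28 \right)}}{V} = \frac{14 - 28}{-14} = \left(-14\right) \left(- \frac{1}{14}\right) = 1$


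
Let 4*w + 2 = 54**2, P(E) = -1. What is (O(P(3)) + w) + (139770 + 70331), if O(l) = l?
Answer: 421657/2 ≈ 2.1083e+5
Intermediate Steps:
w = 1457/2 (w = -1/2 + (1/4)*54**2 = -1/2 + (1/4)*2916 = -1/2 + 729 = 1457/2 ≈ 728.50)
(O(P(3)) + w) + (139770 + 70331) = (-1 + 1457/2) + (139770 + 70331) = 1455/2 + 210101 = 421657/2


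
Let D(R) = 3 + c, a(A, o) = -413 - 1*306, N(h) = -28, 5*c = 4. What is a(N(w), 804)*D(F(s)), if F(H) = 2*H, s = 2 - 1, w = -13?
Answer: -13661/5 ≈ -2732.2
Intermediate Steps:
c = ⅘ (c = (⅕)*4 = ⅘ ≈ 0.80000)
s = 1
a(A, o) = -719 (a(A, o) = -413 - 306 = -719)
D(R) = 19/5 (D(R) = 3 + ⅘ = 19/5)
a(N(w), 804)*D(F(s)) = -719*19/5 = -13661/5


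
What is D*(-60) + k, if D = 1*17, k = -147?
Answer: -1167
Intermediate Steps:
D = 17
D*(-60) + k = 17*(-60) - 147 = -1020 - 147 = -1167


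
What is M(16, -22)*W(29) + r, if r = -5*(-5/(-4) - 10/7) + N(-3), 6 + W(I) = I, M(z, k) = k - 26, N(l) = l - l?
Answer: -30887/28 ≈ -1103.1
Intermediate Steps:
N(l) = 0
M(z, k) = -26 + k
W(I) = -6 + I
r = 25/28 (r = -5*(-5/(-4) - 10/7) + 0 = -5*(-5*(-¼) - 10*⅐) + 0 = -5*(5/4 - 10/7) + 0 = -5*(-5/28) + 0 = 25/28 + 0 = 25/28 ≈ 0.89286)
M(16, -22)*W(29) + r = (-26 - 22)*(-6 + 29) + 25/28 = -48*23 + 25/28 = -1104 + 25/28 = -30887/28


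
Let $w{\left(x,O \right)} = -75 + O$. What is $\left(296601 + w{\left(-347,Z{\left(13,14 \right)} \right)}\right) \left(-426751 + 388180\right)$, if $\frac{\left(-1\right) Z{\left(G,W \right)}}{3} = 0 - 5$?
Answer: $-11437882911$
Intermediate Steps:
$Z{\left(G,W \right)} = 15$ ($Z{\left(G,W \right)} = - 3 \left(0 - 5\right) = \left(-3\right) \left(-5\right) = 15$)
$\left(296601 + w{\left(-347,Z{\left(13,14 \right)} \right)}\right) \left(-426751 + 388180\right) = \left(296601 + \left(-75 + 15\right)\right) \left(-426751 + 388180\right) = \left(296601 - 60\right) \left(-38571\right) = 296541 \left(-38571\right) = -11437882911$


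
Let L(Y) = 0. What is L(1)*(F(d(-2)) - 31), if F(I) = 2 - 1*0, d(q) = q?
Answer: 0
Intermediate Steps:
F(I) = 2 (F(I) = 2 + 0 = 2)
L(1)*(F(d(-2)) - 31) = 0*(2 - 31) = 0*(-29) = 0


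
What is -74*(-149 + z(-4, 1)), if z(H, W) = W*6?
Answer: 10582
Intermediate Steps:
z(H, W) = 6*W
-74*(-149 + z(-4, 1)) = -74*(-149 + 6*1) = -74*(-149 + 6) = -74*(-143) = 10582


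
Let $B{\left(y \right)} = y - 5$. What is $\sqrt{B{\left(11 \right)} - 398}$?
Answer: $14 i \sqrt{2} \approx 19.799 i$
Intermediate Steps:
$B{\left(y \right)} = -5 + y$
$\sqrt{B{\left(11 \right)} - 398} = \sqrt{\left(-5 + 11\right) - 398} = \sqrt{6 - 398} = \sqrt{-392} = 14 i \sqrt{2}$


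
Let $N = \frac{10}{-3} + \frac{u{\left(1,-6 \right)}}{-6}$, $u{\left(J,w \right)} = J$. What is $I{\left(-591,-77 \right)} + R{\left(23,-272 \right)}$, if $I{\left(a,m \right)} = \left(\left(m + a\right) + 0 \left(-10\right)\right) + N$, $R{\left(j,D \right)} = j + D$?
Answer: $- \frac{1841}{2} \approx -920.5$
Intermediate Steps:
$R{\left(j,D \right)} = D + j$
$N = - \frac{7}{2}$ ($N = \frac{10}{-3} + 1 \frac{1}{-6} = 10 \left(- \frac{1}{3}\right) + 1 \left(- \frac{1}{6}\right) = - \frac{10}{3} - \frac{1}{6} = - \frac{7}{2} \approx -3.5$)
$I{\left(a,m \right)} = - \frac{7}{2} + a + m$ ($I{\left(a,m \right)} = \left(\left(m + a\right) + 0 \left(-10\right)\right) - \frac{7}{2} = \left(\left(a + m\right) + 0\right) - \frac{7}{2} = \left(a + m\right) - \frac{7}{2} = - \frac{7}{2} + a + m$)
$I{\left(-591,-77 \right)} + R{\left(23,-272 \right)} = \left(- \frac{7}{2} - 591 - 77\right) + \left(-272 + 23\right) = - \frac{1343}{2} - 249 = - \frac{1841}{2}$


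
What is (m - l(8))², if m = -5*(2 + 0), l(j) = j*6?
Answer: 3364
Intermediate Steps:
l(j) = 6*j
m = -10 (m = -5*2 = -10)
(m - l(8))² = (-10 - 6*8)² = (-10 - 1*48)² = (-10 - 48)² = (-58)² = 3364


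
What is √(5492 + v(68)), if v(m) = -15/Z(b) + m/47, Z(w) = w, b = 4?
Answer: √48506961/94 ≈ 74.093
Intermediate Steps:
v(m) = -15/4 + m/47
√(5492 + v(68)) = √(5492 + (-15/4 + (1/47)*68)) = √(5492 + (-15/4 + 68/47)) = √(5492 - 433/188) = √(1032063/188) = √48506961/94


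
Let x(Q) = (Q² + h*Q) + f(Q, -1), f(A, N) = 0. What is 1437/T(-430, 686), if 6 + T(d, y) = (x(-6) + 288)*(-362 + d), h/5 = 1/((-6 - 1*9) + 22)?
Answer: -3353/590846 ≈ -0.0056749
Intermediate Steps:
h = 5/7 (h = 5/((-6 - 1*9) + 22) = 5/((-6 - 9) + 22) = 5/(-15 + 22) = 5/7 ≈ 0.71429)
x(Q) = Q² + 5*Q/7 (x(Q) = (Q² + 5*Q/7) + 0 = Q² + 5*Q/7)
T(d, y) = -810198/7 + 2238*d/7 (T(d, y) = -6 + ((⅐)*(-6)*(5 + 7*(-6)) + 288)*(-362 + d) = -6 + ((⅐)*(-6)*(5 - 42) + 288)*(-362 + d) = -6 + ((⅐)*(-6)*(-37) + 288)*(-362 + d) = -6 + (222/7 + 288)*(-362 + d) = -6 + 2238*(-362 + d)/7 = -6 + (-810156/7 + 2238*d/7) = -810198/7 + 2238*d/7)
1437/T(-430, 686) = 1437/(-810198/7 + (2238/7)*(-430)) = 1437/(-810198/7 - 962340/7) = 1437/(-1772538/7) = 1437*(-7/1772538) = -3353/590846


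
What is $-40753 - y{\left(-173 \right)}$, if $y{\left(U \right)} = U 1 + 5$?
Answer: $-40585$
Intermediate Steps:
$y{\left(U \right)} = 5 + U$ ($y{\left(U \right)} = U + 5 = 5 + U$)
$-40753 - y{\left(-173 \right)} = -40753 - \left(5 - 173\right) = -40753 - -168 = -40753 + 168 = -40585$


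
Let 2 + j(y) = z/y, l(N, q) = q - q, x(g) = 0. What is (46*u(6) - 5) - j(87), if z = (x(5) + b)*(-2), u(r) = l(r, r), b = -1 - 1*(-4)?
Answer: -85/29 ≈ -2.9310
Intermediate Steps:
b = 3 (b = -1 + 4 = 3)
l(N, q) = 0
u(r) = 0
z = -6 (z = (0 + 3)*(-2) = 3*(-2) = -6)
j(y) = -2 - 6/y
(46*u(6) - 5) - j(87) = (46*0 - 5) - (-2 - 6/87) = (0 - 5) - (-2 - 6*1/87) = -5 - (-2 - 2/29) = -5 - 1*(-60/29) = -5 + 60/29 = -85/29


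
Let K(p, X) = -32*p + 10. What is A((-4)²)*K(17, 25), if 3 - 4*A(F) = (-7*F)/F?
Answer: -1335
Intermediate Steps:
K(p, X) = 10 - 32*p
A(F) = 5/2 (A(F) = ¾ - (-7*F)/(4*F) = ¾ - ¼*(-7) = ¾ + 7/4 = 5/2)
A((-4)²)*K(17, 25) = 5*(10 - 32*17)/2 = 5*(10 - 544)/2 = (5/2)*(-534) = -1335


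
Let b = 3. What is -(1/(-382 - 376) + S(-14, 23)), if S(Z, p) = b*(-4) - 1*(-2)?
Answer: 7581/758 ≈ 10.001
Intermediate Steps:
S(Z, p) = -10 (S(Z, p) = 3*(-4) - 1*(-2) = -12 + 2 = -10)
-(1/(-382 - 376) + S(-14, 23)) = -(1/(-382 - 376) - 10) = -(1/(-758) - 10) = -(-1/758 - 10) = -1*(-7581/758) = 7581/758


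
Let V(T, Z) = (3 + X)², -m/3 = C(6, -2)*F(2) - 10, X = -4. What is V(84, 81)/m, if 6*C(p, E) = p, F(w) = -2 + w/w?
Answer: 1/33 ≈ 0.030303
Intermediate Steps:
F(w) = -1 (F(w) = -2 + 1 = -1)
C(p, E) = p/6
m = 33 (m = -3*(((⅙)*6)*(-1) - 10) = -3*(1*(-1) - 10) = -3*(-1 - 10) = -3*(-11) = 33)
V(T, Z) = 1 (V(T, Z) = (3 - 4)² = (-1)² = 1)
V(84, 81)/m = 1/33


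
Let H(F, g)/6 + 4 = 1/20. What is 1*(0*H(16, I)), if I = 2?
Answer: 0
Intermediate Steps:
H(F, g) = -237/10 (H(F, g) = -24 + 6/20 = -24 + 6*(1/20) = -24 + 3/10 = -237/10)
1*(0*H(16, I)) = 1*(0*(-237/10)) = 1*0 = 0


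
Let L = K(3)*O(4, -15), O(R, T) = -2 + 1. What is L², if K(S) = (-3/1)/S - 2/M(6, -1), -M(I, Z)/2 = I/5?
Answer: 1/36 ≈ 0.027778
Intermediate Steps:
M(I, Z) = -2*I/5
O(R, T) = -1
K(S) = ⅚ - 3/S (K(S) = (-3/1)/S - 2/((-⅖*6)) = (-3*1)/S - 2/(-12/5) = -3/S - 2*(-5/12) = -3/S + ⅚ = ⅚ - 3/S)
L = ⅙ (L = (⅚ - 3/3)*(-1) = (⅚ - 3*⅓)*(-1) = (⅚ - 1)*(-1) = -⅙*(-1) = ⅙ ≈ 0.16667)
L² = (⅙)² = 1/36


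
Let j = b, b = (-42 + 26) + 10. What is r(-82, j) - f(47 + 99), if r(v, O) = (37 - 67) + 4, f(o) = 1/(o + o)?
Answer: -7593/292 ≈ -26.003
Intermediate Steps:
b = -6 (b = -16 + 10 = -6)
f(o) = 1/(2*o)
j = -6
r(v, O) = -26 (r(v, O) = -30 + 4 = -26)
r(-82, j) - f(47 + 99) = -26 - 1/(2*(47 + 99)) = -26 - 1/(2*146) = -26 - 1*1/292 = -26 - 1/292 = -7593/292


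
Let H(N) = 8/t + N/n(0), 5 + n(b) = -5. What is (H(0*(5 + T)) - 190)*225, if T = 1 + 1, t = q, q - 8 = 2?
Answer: -42570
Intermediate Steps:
n(b) = -10 (n(b) = -5 - 5 = -10)
q = 10 (q = 8 + 2 = 10)
t = 10
T = 2
H(N) = 4/5 - N/10 (H(N) = 8/10 + N/(-10) = 8*(1/10) + N*(-1/10) = 4/5 - N/10)
(H(0*(5 + T)) - 190)*225 = ((4/5 - 0*(5 + 2)) - 190)*225 = ((4/5 - 0*7) - 190)*225 = ((4/5 - 1/10*0) - 190)*225 = ((4/5 + 0) - 190)*225 = (4/5 - 190)*225 = -946/5*225 = -42570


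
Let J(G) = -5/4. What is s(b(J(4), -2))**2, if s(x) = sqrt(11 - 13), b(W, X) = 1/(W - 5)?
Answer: -2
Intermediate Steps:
J(G) = -5/4 (J(G) = -5*1/4 = -5/4)
b(W, X) = 1/(-5 + W)
s(x) = I*sqrt(2) (s(x) = sqrt(-2) = I*sqrt(2))
s(b(J(4), -2))**2 = (I*sqrt(2))**2 = -2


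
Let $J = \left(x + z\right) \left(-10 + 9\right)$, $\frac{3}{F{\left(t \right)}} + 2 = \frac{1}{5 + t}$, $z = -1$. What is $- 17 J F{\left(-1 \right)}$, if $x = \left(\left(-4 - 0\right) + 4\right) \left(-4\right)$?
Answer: $\frac{204}{7} \approx 29.143$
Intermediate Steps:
$x = 0$ ($x = \left(\left(-4 + 0\right) + 4\right) \left(-4\right) = \left(-4 + 4\right) \left(-4\right) = 0 \left(-4\right) = 0$)
$F{\left(t \right)} = \frac{3}{-2 + \frac{1}{5 + t}}$
$J = 1$ ($J = \left(0 - 1\right) \left(-10 + 9\right) = \left(-1\right) \left(-1\right) = 1$)
$- 17 J F{\left(-1 \right)} = \left(-17\right) 1 \frac{3 \left(-5 - -1\right)}{9 + 2 \left(-1\right)} = - 17 \frac{3 \left(-5 + 1\right)}{9 - 2} = - 17 \cdot 3 \cdot \frac{1}{7} \left(-4\right) = \left(-17\right) \left(- \frac{12}{7}\right) = \frac{204}{7}$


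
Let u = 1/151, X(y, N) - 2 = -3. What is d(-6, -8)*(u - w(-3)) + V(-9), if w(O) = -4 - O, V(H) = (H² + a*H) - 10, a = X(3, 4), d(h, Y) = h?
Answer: 11168/151 ≈ 73.960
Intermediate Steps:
X(y, N) = -1 (X(y, N) = 2 - 3 = -1)
a = -1
V(H) = -10 + H² - H (V(H) = (H² - H) - 10 = -10 + H² - H)
u = 1/151 ≈ 0.0066225
d(-6, -8)*(u - w(-3)) + V(-9) = -6*(1/151 - (-4 - 1*(-3))) + (-10 + (-9)² - 1*(-9)) = -6*(1/151 - (-4 + 3)) + (-10 + 81 + 9) = -6*(1/151 - 1*(-1)) + 80 = -6*(1/151 + 1) + 80 = -6*152/151 + 80 = -912/151 + 80 = 11168/151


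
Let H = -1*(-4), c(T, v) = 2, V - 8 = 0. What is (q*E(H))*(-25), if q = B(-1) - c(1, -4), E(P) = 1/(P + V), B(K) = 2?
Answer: 0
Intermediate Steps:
V = 8 (V = 8 + 0 = 8)
H = 4
E(P) = 1/(8 + P) (E(P) = 1/(P + 8) = 1/(8 + P))
q = 0 (q = 2 - 1*2 = 2 - 2 = 0)
(q*E(H))*(-25) = (0/(8 + 4))*(-25) = (0/12)*(-25) = (0*(1/12))*(-25) = 0*(-25) = 0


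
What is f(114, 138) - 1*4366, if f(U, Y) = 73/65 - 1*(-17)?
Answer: -282612/65 ≈ -4347.9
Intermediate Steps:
f(U, Y) = 1178/65 (f(U, Y) = 73*(1/65) + 17 = 73/65 + 17 = 1178/65)
f(114, 138) - 1*4366 = 1178/65 - 1*4366 = 1178/65 - 4366 = -282612/65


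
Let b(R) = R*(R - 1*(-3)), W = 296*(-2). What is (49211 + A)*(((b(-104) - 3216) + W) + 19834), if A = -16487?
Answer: 868167720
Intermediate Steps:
W = -592
b(R) = R*(3 + R) (b(R) = R*(R + 3) = R*(3 + R))
(49211 + A)*(((b(-104) - 3216) + W) + 19834) = (49211 - 16487)*(((-104*(3 - 104) - 3216) - 592) + 19834) = 32724*(((-104*(-101) - 3216) - 592) + 19834) = 32724*(((10504 - 3216) - 592) + 19834) = 32724*((7288 - 592) + 19834) = 32724*(6696 + 19834) = 32724*26530 = 868167720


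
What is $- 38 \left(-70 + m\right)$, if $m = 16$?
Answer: $2052$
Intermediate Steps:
$- 38 \left(-70 + m\right) = - 38 \left(-70 + 16\right) = \left(-38\right) \left(-54\right) = 2052$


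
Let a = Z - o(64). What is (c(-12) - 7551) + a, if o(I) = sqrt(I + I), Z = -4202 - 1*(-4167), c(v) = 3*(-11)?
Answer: -7619 - 8*sqrt(2) ≈ -7630.3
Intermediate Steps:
c(v) = -33
Z = -35 (Z = -4202 + 4167 = -35)
o(I) = sqrt(2)*sqrt(I) (o(I) = sqrt(2*I) = sqrt(2)*sqrt(I))
a = -35 - 8*sqrt(2) (a = -35 - sqrt(2)*sqrt(64) = -35 - sqrt(2)*8 = -35 - 8*sqrt(2) ≈ -46.314)
(c(-12) - 7551) + a = (-33 - 7551) + (-35 - 8*sqrt(2)) = -7584 + (-35 - 8*sqrt(2)) = -7619 - 8*sqrt(2)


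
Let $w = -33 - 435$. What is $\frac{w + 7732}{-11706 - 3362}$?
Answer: $- \frac{1816}{3767} \approx -0.48208$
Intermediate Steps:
$w = -468$ ($w = -33 - 435 = -468$)
$\frac{w + 7732}{-11706 - 3362} = \frac{-468 + 7732}{-11706 - 3362} = \frac{7264}{-15068} = 7264 \left(- \frac{1}{15068}\right) = - \frac{1816}{3767}$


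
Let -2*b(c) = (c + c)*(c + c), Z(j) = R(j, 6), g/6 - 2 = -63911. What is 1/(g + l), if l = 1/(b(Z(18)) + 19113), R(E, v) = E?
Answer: -18465/7080478109 ≈ -2.6079e-6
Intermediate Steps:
g = -383454 (g = 12 + 6*(-63911) = 12 - 383466 = -383454)
Z(j) = j
b(c) = -2*c² (b(c) = -(c + c)*(c + c)/2 = -2*c*2*c/2 = -2*c²)
l = 1/18465 (l = 1/(-2*18² + 19113) = 1/(-2*324 + 19113) = 1/(-648 + 19113) = 1/18465 ≈ 5.4157e-5)
1/(g + l) = 1/(-383454 + 1/18465) = 1/(-7080478109/18465) = -18465/7080478109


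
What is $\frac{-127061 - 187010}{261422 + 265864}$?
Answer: $- \frac{314071}{527286} \approx -0.59564$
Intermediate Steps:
$\frac{-127061 - 187010}{261422 + 265864} = - \frac{314071}{527286}$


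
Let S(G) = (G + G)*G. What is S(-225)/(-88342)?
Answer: -50625/44171 ≈ -1.1461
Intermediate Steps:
S(G) = 2*G**2 (S(G) = (2*G)*G = 2*G**2)
S(-225)/(-88342) = (2*(-225)**2)/(-88342) = (2*50625)*(-1/88342) = 101250*(-1/88342) = -50625/44171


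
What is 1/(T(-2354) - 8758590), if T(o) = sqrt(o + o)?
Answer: -4379295/38356449396404 - I*sqrt(1177)/38356449396404 ≈ -1.1417e-7 - 8.9444e-13*I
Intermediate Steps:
T(o) = sqrt(2)*sqrt(o) (T(o) = sqrt(2*o) = sqrt(2)*sqrt(o))
1/(T(-2354) - 8758590) = 1/(sqrt(2)*sqrt(-2354) - 8758590) = 1/(sqrt(2)*(I*sqrt(2354)) - 8758590) = 1/(2*I*sqrt(1177) - 8758590) = 1/(-8758590 + 2*I*sqrt(1177))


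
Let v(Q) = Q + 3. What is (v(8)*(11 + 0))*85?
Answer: 10285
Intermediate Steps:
v(Q) = 3 + Q
(v(8)*(11 + 0))*85 = ((3 + 8)*(11 + 0))*85 = (11*11)*85 = 121*85 = 10285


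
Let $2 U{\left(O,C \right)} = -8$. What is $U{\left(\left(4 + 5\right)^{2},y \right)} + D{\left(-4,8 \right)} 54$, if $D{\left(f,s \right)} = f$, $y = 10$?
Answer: $-220$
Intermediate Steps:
$U{\left(O,C \right)} = -4$ ($U{\left(O,C \right)} = \frac{1}{2} \left(-8\right) = -4$)
$U{\left(\left(4 + 5\right)^{2},y \right)} + D{\left(-4,8 \right)} 54 = -4 - 216 = -220$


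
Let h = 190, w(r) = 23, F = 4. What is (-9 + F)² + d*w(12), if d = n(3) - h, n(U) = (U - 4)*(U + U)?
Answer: -4483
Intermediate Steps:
n(U) = 2*U*(-4 + U) (n(U) = (-4 + U)*(2*U) = 2*U*(-4 + U))
d = -196 (d = 2*3*(-4 + 3) - 1*190 = 2*3*(-1) - 190 = -6 - 190 = -196)
(-9 + F)² + d*w(12) = (-9 + 4)² - 196*23 = (-5)² - 4508 = 25 - 4508 = -4483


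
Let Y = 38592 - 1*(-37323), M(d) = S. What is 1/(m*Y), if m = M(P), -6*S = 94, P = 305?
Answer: -1/1189335 ≈ -8.4081e-7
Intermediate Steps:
S = -47/3 (S = -⅙*94 = -47/3 ≈ -15.667)
M(d) = -47/3
m = -47/3 ≈ -15.667
Y = 75915 (Y = 38592 + 37323 = 75915)
1/(m*Y) = 1/(-47/3*75915) = -3/47*1/75915 = -1/1189335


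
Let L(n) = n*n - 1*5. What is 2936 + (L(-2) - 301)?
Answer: 2634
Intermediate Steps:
L(n) = -5 + n² (L(n) = n² - 5 = -5 + n²)
2936 + (L(-2) - 301) = 2936 + ((-5 + (-2)²) - 301) = 2936 + ((-5 + 4) - 301) = 2936 + (-1 - 301) = 2936 - 302 = 2634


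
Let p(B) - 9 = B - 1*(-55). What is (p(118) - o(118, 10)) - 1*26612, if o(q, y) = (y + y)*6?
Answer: -26550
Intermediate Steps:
p(B) = 64 + B (p(B) = 9 + (B - 1*(-55)) = 9 + (B + 55) = 9 + (55 + B) = 64 + B)
o(q, y) = 12*y (o(q, y) = (2*y)*6 = 12*y)
(p(118) - o(118, 10)) - 1*26612 = ((64 + 118) - 12*10) - 1*26612 = (182 - 1*120) - 26612 = (182 - 120) - 26612 = 62 - 26612 = -26550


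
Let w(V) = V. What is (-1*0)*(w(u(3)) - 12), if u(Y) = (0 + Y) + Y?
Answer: 0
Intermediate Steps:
u(Y) = 2*Y (u(Y) = Y + Y = 2*Y)
(-1*0)*(w(u(3)) - 12) = (-1*0)*(2*3 - 12) = 0*(6 - 12) = 0*(-6) = 0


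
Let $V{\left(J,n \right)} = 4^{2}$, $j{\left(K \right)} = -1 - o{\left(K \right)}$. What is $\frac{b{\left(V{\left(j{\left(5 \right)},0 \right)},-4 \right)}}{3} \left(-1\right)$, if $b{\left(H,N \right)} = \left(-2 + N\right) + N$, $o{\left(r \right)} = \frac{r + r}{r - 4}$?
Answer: $\frac{10}{3} \approx 3.3333$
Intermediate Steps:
$o{\left(r \right)} = \frac{2 r}{-4 + r}$
$j{\left(K \right)} = -1 - \frac{2 K}{-4 + K}$
$V{\left(J,n \right)} = 16$
$b{\left(H,N \right)} = -2 + 2 N$
$\frac{b{\left(V{\left(j{\left(5 \right)},0 \right)},-4 \right)}}{3} \left(-1\right) = \frac{-2 + 2 \left(-4\right)}{3} \left(-1\right) = \frac{-2 - 8}{3} \left(-1\right) = \frac{1}{3} \left(-10\right) \left(-1\right) = \left(- \frac{10}{3}\right) \left(-1\right) = \frac{10}{3}$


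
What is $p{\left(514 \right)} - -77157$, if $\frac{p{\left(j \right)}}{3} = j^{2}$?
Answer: $869745$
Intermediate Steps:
$p{\left(j \right)} = 3 j^{2}$
$p{\left(514 \right)} - -77157 = 3 \cdot 514^{2} - -77157 = 3 \cdot 264196 + 77157 = 792588 + 77157 = 869745$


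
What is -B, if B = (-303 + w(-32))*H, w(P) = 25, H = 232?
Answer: 64496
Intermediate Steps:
B = -64496 (B = (-303 + 25)*232 = -278*232 = -64496)
-B = -1*(-64496) = 64496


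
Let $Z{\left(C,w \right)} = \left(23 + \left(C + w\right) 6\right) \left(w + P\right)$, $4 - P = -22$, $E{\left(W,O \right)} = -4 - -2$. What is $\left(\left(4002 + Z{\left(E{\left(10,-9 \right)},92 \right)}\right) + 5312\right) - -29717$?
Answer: $105465$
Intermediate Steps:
$E{\left(W,O \right)} = -2$ ($E{\left(W,O \right)} = -4 + 2 = -2$)
$P = 26$ ($P = 4 - -22 = 4 + 22 = 26$)
$Z{\left(C,w \right)} = \left(26 + w\right) \left(23 + 6 C + 6 w\right)$ ($Z{\left(C,w \right)} = \left(23 + \left(C + w\right) 6\right) \left(w + 26\right) = \left(23 + \left(6 C + 6 w\right)\right) \left(26 + w\right) = \left(23 + 6 C + 6 w\right) \left(26 + w\right) = \left(26 + w\right) \left(23 + 6 C + 6 w\right)$)
$\left(\left(4002 + Z{\left(E{\left(10,-9 \right)},92 \right)}\right) + 5312\right) - -29717 = \left(\left(4002 + \left(598 + 6 \cdot 92^{2} + 156 \left(-2\right) + 179 \cdot 92 + 6 \left(-2\right) 92\right)\right) + 5312\right) - -29717 = \left(\left(4002 + \left(598 + 6 \cdot 8464 - 312 + 16468 - 1104\right)\right) + 5312\right) + 29717 = \left(\left(4002 + \left(598 + 50784 - 312 + 16468 - 1104\right)\right) + 5312\right) + 29717 = \left(\left(4002 + 66434\right) + 5312\right) + 29717 = \left(70436 + 5312\right) + 29717 = 75748 + 29717 = 105465$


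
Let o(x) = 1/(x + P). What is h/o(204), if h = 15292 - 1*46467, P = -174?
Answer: -935250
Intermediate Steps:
o(x) = 1/(-174 + x) (o(x) = 1/(x - 174) = 1/(-174 + x))
h = -31175 (h = 15292 - 46467 = -31175)
h/o(204) = -31175/(1/(-174 + 204)) = -31175/(1/30) = -31175/1/30 = -31175*30 = -935250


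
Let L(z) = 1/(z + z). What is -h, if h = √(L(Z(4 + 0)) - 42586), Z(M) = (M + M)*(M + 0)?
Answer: -I*√2725503/8 ≈ -206.36*I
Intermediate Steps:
Z(M) = 2*M² (Z(M) = (2*M)*M = 2*M²)
L(z) = 1/(2*z)
h = I*√2725503/8 (h = √(1/(2*((2*(4 + 0)²))) - 42586) = √(1/(2*((2*4²))) - 42586) = √(1/(2*((2*16))) - 42586) = √((½)/32 - 42586) = √((½)*(1/32) - 42586) = √(1/64 - 42586) = √(-2725503/64) = I*√2725503/8 ≈ 206.36*I)
-h = -I*√2725503/8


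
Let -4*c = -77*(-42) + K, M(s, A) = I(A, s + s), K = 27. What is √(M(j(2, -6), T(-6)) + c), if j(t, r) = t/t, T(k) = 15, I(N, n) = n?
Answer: I*√3253/2 ≈ 28.518*I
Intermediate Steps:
j(t, r) = 1
M(s, A) = 2*s (M(s, A) = s + s = 2*s)
c = -3261/4 (c = -(-77*(-42) + 27)/4 = -(3234 + 27)/4 = -¼*3261 = -3261/4 ≈ -815.25)
√(M(j(2, -6), T(-6)) + c) = √(2*1 - 3261/4) = √(2 - 3261/4) = √(-3253/4) = I*√3253/2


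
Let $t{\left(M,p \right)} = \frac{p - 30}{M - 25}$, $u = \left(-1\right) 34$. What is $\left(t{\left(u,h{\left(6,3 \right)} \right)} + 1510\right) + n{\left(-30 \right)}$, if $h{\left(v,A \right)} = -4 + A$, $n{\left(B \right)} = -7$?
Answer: $\frac{88708}{59} \approx 1503.5$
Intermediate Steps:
$u = -34$
$t{\left(M,p \right)} = \frac{-30 + p}{-25 + M}$
$\left(t{\left(u,h{\left(6,3 \right)} \right)} + 1510\right) + n{\left(-30 \right)} = \left(\frac{-30 + \left(-4 + 3\right)}{-25 - 34} + 1510\right) - 7 = \left(\frac{-30 - 1}{-59} + 1510\right) - 7 = \left(\left(- \frac{1}{59}\right) \left(-31\right) + 1510\right) - 7 = \left(\frac{31}{59} + 1510\right) - 7 = \frac{89121}{59} - 7 = \frac{88708}{59}$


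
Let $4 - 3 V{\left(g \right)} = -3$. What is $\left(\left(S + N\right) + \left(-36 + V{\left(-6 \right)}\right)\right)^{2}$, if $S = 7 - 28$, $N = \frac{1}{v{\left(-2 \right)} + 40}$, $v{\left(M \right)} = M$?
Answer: $\frac{38800441}{12996} \approx 2985.6$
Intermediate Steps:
$V{\left(g \right)} = \frac{7}{3}$ ($V{\left(g \right)} = \frac{4}{3} - -1 = \frac{4}{3} + 1 = \frac{7}{3}$)
$N = \frac{1}{38}$ ($N = \frac{1}{-2 + 40} = \frac{1}{38} \approx 0.026316$)
$S = -21$ ($S = 7 - 28 = -21$)
$\left(\left(S + N\right) + \left(-36 + V{\left(-6 \right)}\right)\right)^{2} = \left(\left(-21 + \frac{1}{38}\right) + \left(-36 + \frac{7}{3}\right)\right)^{2} = \left(- \frac{797}{38} - \frac{101}{3}\right)^{2} = \left(- \frac{6229}{114}\right)^{2} = \frac{38800441}{12996}$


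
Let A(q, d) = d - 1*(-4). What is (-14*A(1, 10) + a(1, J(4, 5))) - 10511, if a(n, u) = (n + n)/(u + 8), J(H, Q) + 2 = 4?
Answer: -53534/5 ≈ -10707.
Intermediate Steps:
A(q, d) = 4 + d (A(q, d) = d + 4 = 4 + d)
J(H, Q) = 2 (J(H, Q) = -2 + 4 = 2)
a(n, u) = 2*n/(8 + u) (a(n, u) = (2*n)/(8 + u) = 2*n/(8 + u))
(-14*A(1, 10) + a(1, J(4, 5))) - 10511 = (-14*(4 + 10) + 2*1/(8 + 2)) - 10511 = (-14*14 + 2*1/10) - 10511 = (-196 + 2*1*(⅒)) - 10511 = (-196 + ⅕) - 10511 = -979/5 - 10511 = -53534/5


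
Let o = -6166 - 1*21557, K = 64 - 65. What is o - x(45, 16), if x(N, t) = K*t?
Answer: -27707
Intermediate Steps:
K = -1
x(N, t) = -t
o = -27723 (o = -6166 - 21557 = -27723)
o - x(45, 16) = -27723 - (-1)*16 = -27723 - 1*(-16) = -27723 + 16 = -27707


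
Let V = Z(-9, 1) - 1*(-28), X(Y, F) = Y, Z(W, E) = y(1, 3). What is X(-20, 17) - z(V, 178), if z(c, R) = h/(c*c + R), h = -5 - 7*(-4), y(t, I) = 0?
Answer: -19263/962 ≈ -20.024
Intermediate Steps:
Z(W, E) = 0
h = 23 (h = -5 + 28 = 23)
V = 28 (V = 0 - 1*(-28) = 0 + 28 = 28)
z(c, R) = 23/(R + c²) (z(c, R) = 23/(c*c + R) = 23/(c² + R) = 23/(R + c²))
X(-20, 17) - z(V, 178) = -20 - 23/(178 + 28²) = -20 - 23/(178 + 784) = -20 - 23/962 = -19263/962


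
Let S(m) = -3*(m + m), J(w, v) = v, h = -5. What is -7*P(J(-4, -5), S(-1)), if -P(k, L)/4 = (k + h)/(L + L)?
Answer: -70/3 ≈ -23.333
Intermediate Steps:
S(m) = -6*m
P(k, L) = -2*(-5 + k)/L (P(k, L) = -4*(k - 5)/(L + L) = -4*(-5 + k)/(2*L) = -4*(-5 + k)*1/(2*L) = -2*(-5 + k)/L)
-7*P(J(-4, -5), S(-1)) = -14*(5 - 1*(-5))/((-6*(-1))) = -14*(5 + 5)/6 = -14*10/6 = -7*10/3 = -70/3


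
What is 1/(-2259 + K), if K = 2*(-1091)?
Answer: -1/4441 ≈ -0.00022517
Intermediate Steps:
K = -2182
1/(-2259 + K) = 1/(-2259 - 2182) = 1/(-4441) = -1/4441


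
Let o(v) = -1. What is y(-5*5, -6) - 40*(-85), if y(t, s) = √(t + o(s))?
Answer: 3400 + I*√26 ≈ 3400.0 + 5.099*I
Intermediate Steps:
y(t, s) = √(-1 + t) (y(t, s) = √(t - 1) = √(-1 + t))
y(-5*5, -6) - 40*(-85) = √(-1 - 5*5) - 40*(-85) = √(-1 - 25) + 3400 = √(-26) + 3400 = I*√26 + 3400 = 3400 + I*√26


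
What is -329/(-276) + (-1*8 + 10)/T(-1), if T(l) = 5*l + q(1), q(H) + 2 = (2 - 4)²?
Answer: 145/276 ≈ 0.52536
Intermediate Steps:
q(H) = 2 (q(H) = -2 + (2 - 4)² = -2 + (-2)² = -2 + 4 = 2)
T(l) = 2 + 5*l (T(l) = 5*l + 2 = 2 + 5*l)
-329/(-276) + (-1*8 + 10)/T(-1) = -329/(-276) + (-1*8 + 10)/(2 + 5*(-1)) = -329*(-1/276) + (-8 + 10)/(2 - 5) = 329/276 + 2/(-3) = 329/276 + 2*(-⅓) = 329/276 - ⅔ = 145/276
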